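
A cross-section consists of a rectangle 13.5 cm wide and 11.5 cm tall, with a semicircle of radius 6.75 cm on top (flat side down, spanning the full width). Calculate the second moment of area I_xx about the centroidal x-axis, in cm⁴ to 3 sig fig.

Break the section into simple shapes (no overlaps), measuring from the bottom-left corner of the bounding box.
Rectangular body: 13.5 × 11.5, A = 155.25 cm², y = 5.75 cm, Ī = 1 711 cm⁴.
Semicircular cap: semicircle r = 6.75, A = 71.569 cm², y = 14.365 cm, Ī = 227.85 cm⁴.
Centroid: ȳ = ΣA·y / ΣA = 8.4683 cm.
Transfer each piece to the centroidal x-axis using Ī + A·d² with d = y − 8.4683:
  rectangular body: d = -2.7183 cm → contributes +2858.1 cm⁴
  semicircular cap: d = 5.8965 cm → contributes +2716.2 cm⁴
Total I = 5574.4 cm⁴.

I_xx ≈ 5570 cm⁴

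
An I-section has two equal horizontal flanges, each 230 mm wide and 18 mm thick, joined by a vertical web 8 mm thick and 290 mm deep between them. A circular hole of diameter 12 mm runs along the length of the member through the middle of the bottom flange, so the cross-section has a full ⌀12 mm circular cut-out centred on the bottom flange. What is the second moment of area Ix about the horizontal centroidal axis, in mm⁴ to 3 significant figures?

Break the section into simple shapes (no overlaps), measuring from the bottom-left corner of the bounding box.
Bottom flange: 230 × 18, A = 4 140 mm², y = 9 mm, Ī = 111 780 mm⁴.
Web: 8 × 290, A = 2 320 mm², y = 163 mm, Ī = 16 259 333 mm⁴.
Top flange: 230 × 18, A = 4 140 mm², y = 317 mm, Ī = 111 780 mm⁴.
Hole (subtracted): ⌀12, A = 113.1 mm², y = 9 mm, Ī = 1017.9 mm⁴.
Centroid: ȳ = ΣA·y / ΣA = 164.66 mm.
Transfer each piece to the horizontal centroidal axis using Ī + A·d² with d = y − 164.66:
  bottom flange: d = -155.66 mm → contributes +100 425 200 mm⁴
  web: d = -1.6608 mm → contributes +16 265 733 mm⁴
  top flange: d = 152.34 mm → contributes +96 189 679 mm⁴
  hole: d = -155.66 mm → contributes −2 741 400 mm⁴
Total I = 210 139 212 mm⁴.

Ix ≈ 2.10 × 10⁸ mm⁴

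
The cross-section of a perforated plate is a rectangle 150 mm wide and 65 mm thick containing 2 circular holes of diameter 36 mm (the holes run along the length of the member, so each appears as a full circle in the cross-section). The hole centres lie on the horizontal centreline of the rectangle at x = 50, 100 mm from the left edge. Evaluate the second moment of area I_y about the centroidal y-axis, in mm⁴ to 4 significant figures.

I_y ≈ 1.684 × 10⁷ mm⁴

Split into non-overlapping primitives; take the origin at the lower-left of the bounding box.
Plate: 150 × 65, A = 9 750 mm², x = 75 mm, Ī = 18 281 250 mm⁴.
Hole 1 (subtracted): ⌀36, A = 1017.88 mm², x = 50 mm, Ī = 82 448 mm⁴.
Hole 2 (subtracted): ⌀36, A = 1017.88 mm², x = 100 mm, Ī = 82 448 mm⁴.
By symmetry the centroid is at mid-width, x̄ = 75 mm.
Transfer each piece to the centroidal y-axis using Ī + A·d² with d = x − 75:
  plate: d = 0 mm → contributes +18 281 250 mm⁴
  hole 1: d = -25 mm → contributes −718 620 mm⁴
  hole 2: d = 25 mm → contributes −718 620 mm⁴
Total I = 16 844 009 mm⁴.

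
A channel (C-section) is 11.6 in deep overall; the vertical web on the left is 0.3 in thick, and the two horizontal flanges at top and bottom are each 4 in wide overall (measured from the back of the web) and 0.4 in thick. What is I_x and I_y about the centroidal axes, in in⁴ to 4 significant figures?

I_x ≈ 131.9 in⁴, I_y ≈ 9.801 in⁴

Split into non-overlapping primitives; take the origin at the lower-left of the bounding box.
Web: 0.3 × 11.6, A = 3.48 in², y = 5.8 in, Ī = 39.0224 in⁴.
Top flange (beyond web): 3.7 × 0.4, A = 1.48 in², y = 11.4 in, Ī = 0.0197333 in⁴.
Bottom flange (beyond web): 3.7 × 0.4, A = 1.48 in², y = 0.2 in, Ī = 0.0197333 in⁴.
By symmetry the centroid is at mid-height, ȳ = 5.8 in.
Transfer each piece to the centroidal x-axis using Ī + A·d² with d = y − 5.8:
  web: d = 0 in → contributes +39.0224 in⁴
  top flange (beyond web): d = 5.6 in → contributes +46.4325 in⁴
  bottom flange (beyond web): d = -5.6 in → contributes +46.4325 in⁴
Total I = 131.887 in⁴.
For the y-axis: x̄ = 1.06925 in.
Repeating about the centroidal y-axis gives I_y = 9.80098 in⁴.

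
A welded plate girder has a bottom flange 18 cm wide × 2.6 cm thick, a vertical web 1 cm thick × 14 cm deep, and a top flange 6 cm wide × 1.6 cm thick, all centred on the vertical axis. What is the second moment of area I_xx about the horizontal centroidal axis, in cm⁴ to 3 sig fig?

Break the section into simple shapes (no overlaps), measuring from the bottom-left corner of the bounding box.
Bottom plate: 18 × 2.6, A = 46.8 cm², y = 1.3 cm, Ī = 26.364 cm⁴.
Web plate: 1 × 14, A = 14 cm², y = 9.6 cm, Ī = 228.67 cm⁴.
Top plate: 6 × 1.6, A = 9.6 cm², y = 17.4 cm, Ī = 2.048 cm⁴.
Centroid: ȳ = ΣA·y / ΣA = 5.146 cm.
Transfer each piece to the horizontal centroidal axis using Ī + A·d² with d = y − 5.146:
  bottom plate: d = -3.846 cm → contributes +718.62 cm⁴
  web plate: d = 4.454 cm → contributes +506.4 cm⁴
  top plate: d = 12.254 cm → contributes +1443.6 cm⁴
Total I = 2668.6 cm⁴.

I_xx ≈ 2670 cm⁴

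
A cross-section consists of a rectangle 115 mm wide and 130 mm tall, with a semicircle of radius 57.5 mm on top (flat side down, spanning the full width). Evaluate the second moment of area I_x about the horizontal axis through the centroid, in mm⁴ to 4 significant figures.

Split into non-overlapping primitives; take the origin at the lower-left of the bounding box.
Rectangular body: 115 × 130, A = 14 950 mm², y = 65 mm, Ī = 21 054 583 mm⁴.
Semicircular cap: semicircle r = 57.5, A = 5193.45 mm², y = 154.404 mm, Ī = 1 199 785 mm⁴.
Centroid: ȳ = ΣA·y / ΣA = 88.0504 mm.
Transfer each piece to the horizontal axis through the centroid using Ī + A·d² with d = y − 88.0504:
  rectangular body: d = -23.0504 mm → contributes +28 997 799 mm⁴
  semicircular cap: d = 66.3534 mm → contributes +24 065 353 mm⁴
Total I = 53 063 152 mm⁴.

I_x ≈ 5.306 × 10⁷ mm⁴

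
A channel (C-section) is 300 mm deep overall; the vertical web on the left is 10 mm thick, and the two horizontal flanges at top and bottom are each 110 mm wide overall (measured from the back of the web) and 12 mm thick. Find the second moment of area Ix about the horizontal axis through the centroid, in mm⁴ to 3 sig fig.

Ix ≈ 7.23 × 10⁷ mm⁴

Break the section into simple shapes (no overlaps), measuring from the bottom-left corner of the bounding box.
Web: 10 × 300, A = 3 000 mm², y = 150 mm, Ī = 22 500 000 mm⁴.
Top flange (beyond web): 100 × 12, A = 1 200 mm², y = 294 mm, Ī = 14 400 mm⁴.
Bottom flange (beyond web): 100 × 12, A = 1 200 mm², y = 6 mm, Ī = 14 400 mm⁴.
By symmetry the centroid is at mid-height, ȳ = 150 mm.
Transfer each piece to the horizontal axis through the centroid using Ī + A·d² with d = y − 150:
  web: d = 0 mm → contributes +22 500 000 mm⁴
  top flange (beyond web): d = 144 mm → contributes +24 897 600 mm⁴
  bottom flange (beyond web): d = -144 mm → contributes +24 897 600 mm⁴
Total I = 72 295 200 mm⁴.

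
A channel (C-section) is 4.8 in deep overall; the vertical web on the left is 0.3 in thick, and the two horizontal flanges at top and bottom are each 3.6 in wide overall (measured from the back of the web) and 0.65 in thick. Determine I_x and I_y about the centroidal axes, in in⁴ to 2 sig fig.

I_x ≈ 21 in⁴, I_y ≈ 7.4 in⁴

Break the section into simple shapes (no overlaps), measuring from the bottom-left corner of the bounding box.
Web: 0.3 × 4.8, A = 1.44 in², y = 2.4 in, Ī = 2.765 in⁴.
Top flange (beyond web): 3.3 × 0.65, A = 2.145 in², y = 4.475 in, Ī = 0.07552 in⁴.
Bottom flange (beyond web): 3.3 × 0.65, A = 2.145 in², y = 0.325 in, Ī = 0.07552 in⁴.
By symmetry the centroid is at mid-height, ȳ = 2.4 in.
Transfer each piece to the centroidal x-axis using Ī + A·d² with d = y − 2.4:
  web: d = 0 in → contributes +2.765 in⁴
  top flange (beyond web): d = 2.075 in → contributes +9.311 in⁴
  bottom flange (beyond web): d = -2.075 in → contributes +9.311 in⁴
Total I = 21.39 in⁴.
For the y-axis: x̄ = 1.498 in.
Repeating about the centroidal y-axis gives I_y = 7.397 in⁴.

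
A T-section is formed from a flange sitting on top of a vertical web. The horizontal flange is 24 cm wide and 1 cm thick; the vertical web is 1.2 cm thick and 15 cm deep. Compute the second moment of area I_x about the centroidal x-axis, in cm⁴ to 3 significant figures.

Break the section into simple shapes (no overlaps), measuring from the bottom-left corner of the bounding box.
Flange: 24 × 1, A = 24 cm², y = 15.5 cm, Ī = 2 cm⁴.
Web: 1.2 × 15, A = 18 cm², y = 7.5 cm, Ī = 337.5 cm⁴.
Centroid: ȳ = ΣA·y / ΣA = 12.071 cm.
Transfer each piece to the centroidal x-axis using Ī + A·d² with d = y − 12.071:
  flange: d = 3.4286 cm → contributes +284.12 cm⁴
  web: d = -4.5714 cm → contributes +713.66 cm⁴
Total I = 997.79 cm⁴.

I_x ≈ 998 cm⁴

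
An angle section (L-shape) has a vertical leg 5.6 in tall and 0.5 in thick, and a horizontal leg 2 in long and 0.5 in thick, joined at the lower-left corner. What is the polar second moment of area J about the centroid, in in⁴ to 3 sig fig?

J ≈ 12.0 in⁴

Decompose the section into non-overlapping parts with the origin at the bottom-left of its bounding rectangle.
Vertical leg: 0.5 × 5.6, A = 2.8 in², y = 2.8 in, Ī = 7.3173 in⁴.
Horizontal leg (remainder): 1.5 × 0.5, A = 0.75 in², y = 0.25 in, Ī = 0.015625 in⁴.
Centroid: ȳ = ΣA·y / ΣA = 2.2613 in.
Transfer each piece to the centroidal x-axis using Ī + A·d² with d = y − 2.2613:
  vertical leg: d = 0.53873 in → contributes +8.13 in⁴
  horizontal leg (remainder): d = -2.0113 in → contributes +3.0495 in⁴
Total I = 11.18 in⁴.
For the y-axis: x̄ = 0.46127 in.
Repeating about the centroidal y-axis gives I_y = 0.79051 in⁴.
Polar second moment: J = I_x + I_y = 11.97 in⁴.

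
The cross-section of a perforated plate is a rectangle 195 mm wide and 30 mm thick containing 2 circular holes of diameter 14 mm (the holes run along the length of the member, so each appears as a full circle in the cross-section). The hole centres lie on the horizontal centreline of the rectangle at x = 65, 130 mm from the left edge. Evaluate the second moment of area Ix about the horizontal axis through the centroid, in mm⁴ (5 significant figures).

Ix ≈ 4.3498 × 10⁵ mm⁴

Break the section into simple shapes (no overlaps), measuring from the bottom-left corner of the bounding box.
Plate: 195 × 30, A = 5 850 mm², y = 15 mm, Ī = 438 750 mm⁴.
Hole 1 (subtracted): ⌀14, A = 153.938 mm², y = 15 mm, Ī = 1885.741 mm⁴.
Hole 2 (subtracted): ⌀14, A = 153.938 mm², y = 15 mm, Ī = 1885.741 mm⁴.
By symmetry the centroid is at mid-height, ȳ = 15 mm.
All pieces are centred on the horizontal axis through the centroid, so I = ΣĪ (holes subtracted) = 434978.5 mm⁴.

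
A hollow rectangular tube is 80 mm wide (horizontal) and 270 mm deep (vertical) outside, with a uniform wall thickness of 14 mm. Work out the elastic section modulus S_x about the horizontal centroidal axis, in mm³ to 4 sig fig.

Treat the section as a set of non-overlapping primitives; coordinates are from the bounding-box lower-left.
Outer rectangle: 80 × 270, A = 21 600 mm², y = 135 mm, Ī = 131 220 000 mm⁴.
Inner void (subtracted): 52 × 242, A = 12 584 mm², y = 135 mm, Ī = 61 414 115 mm⁴.
By symmetry the centroid is at mid-height, ȳ = 135 mm.
All pieces are centred on the horizontal centroidal axis, so I = ΣĪ (holes subtracted) = 69 805 885 mm⁴.
Extreme fibre distance c = 135 mm; S = I/c = 517 081 mm³.

S_x ≈ 5.171 × 10⁵ mm³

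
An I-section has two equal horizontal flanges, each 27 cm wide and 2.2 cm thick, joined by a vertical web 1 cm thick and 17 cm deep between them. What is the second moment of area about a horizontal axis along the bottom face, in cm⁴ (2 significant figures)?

Treat the section as a set of non-overlapping primitives; coordinates are from the bounding-box lower-left.
Bottom flange: 27 × 2.2, A = 59.4 cm², y = 1.1 cm, Ī = 23.96 cm⁴.
Web: 1 × 17, A = 17 cm², y = 10.7 cm, Ī = 409.4 cm⁴.
Top flange: 27 × 2.2, A = 59.4 cm², y = 20.3 cm, Ī = 23.96 cm⁴.
Transfer each piece to the bottom edge using Ī + A·d² with d = y − 0:
  bottom flange: d = 1.1 cm → contributes +95.83 cm⁴
  web: d = 10.7 cm → contributes +2 356 cm⁴
  top flange: d = 20.3 cm → contributes +24 502 cm⁴
Total I = 26 954 cm⁴.

I_base ≈ 2.7 × 10⁴ cm⁴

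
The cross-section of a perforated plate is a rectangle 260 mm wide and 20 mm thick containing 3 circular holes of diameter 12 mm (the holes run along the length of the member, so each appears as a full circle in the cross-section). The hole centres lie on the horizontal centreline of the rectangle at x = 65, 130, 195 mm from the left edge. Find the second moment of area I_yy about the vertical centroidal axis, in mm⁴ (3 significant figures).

Decompose the section into non-overlapping parts with the origin at the bottom-left of its bounding rectangle.
Plate: 260 × 20, A = 5 200 mm², x = 130 mm, Ī = 29 293 333 mm⁴.
Hole 1 (subtracted): ⌀12, A = 113.1 mm², x = 65 mm, Ī = 1017.9 mm⁴.
Hole 2 (subtracted): ⌀12, A = 113.1 mm², x = 130 mm, Ī = 1017.9 mm⁴.
Hole 3 (subtracted): ⌀12, A = 113.1 mm², x = 195 mm, Ī = 1017.9 mm⁴.
By symmetry the centroid is at mid-width, x̄ = 130 mm.
Transfer each piece to the vertical centroidal axis using Ī + A·d² with d = x − 130:
  plate: d = 0 mm → contributes +29 293 333 mm⁴
  hole 1: d = -65 mm → contributes −478 854 mm⁴
  hole 2: d = 0 mm → contributes −1017.9 mm⁴
  hole 3: d = 65 mm → contributes −478 854 mm⁴
Total I = 28 334 607 mm⁴.

I_yy ≈ 2.83 × 10⁷ mm⁴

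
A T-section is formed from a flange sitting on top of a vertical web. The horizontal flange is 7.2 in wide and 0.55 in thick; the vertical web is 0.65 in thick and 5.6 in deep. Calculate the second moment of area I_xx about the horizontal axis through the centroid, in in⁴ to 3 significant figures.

I_xx ≈ 27.5 in⁴

Split into non-overlapping primitives; take the origin at the lower-left of the bounding box.
Flange: 7.2 × 0.55, A = 3.96 in², y = 5.875 in, Ī = 0.099825 in⁴.
Web: 0.65 × 5.6, A = 3.64 in², y = 2.8 in, Ī = 9.5125 in⁴.
Centroid: ȳ = ΣA·y / ΣA = 4.4022 in.
Transfer each piece to the horizontal axis through the centroid using Ī + A·d² with d = y − 4.4022:
  flange: d = 1.4728 in → contributes +8.6892 in⁴
  web: d = -1.6022 in → contributes +18.857 in⁴
Total I = 27.546 in⁴.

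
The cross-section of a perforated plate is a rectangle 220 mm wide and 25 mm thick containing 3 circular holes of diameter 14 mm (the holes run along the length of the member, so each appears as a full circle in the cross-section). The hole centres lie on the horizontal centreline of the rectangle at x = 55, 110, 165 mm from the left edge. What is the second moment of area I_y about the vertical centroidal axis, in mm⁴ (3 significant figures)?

I_y ≈ 2.12 × 10⁷ mm⁴

Decompose the section into non-overlapping parts with the origin at the bottom-left of its bounding rectangle.
Plate: 220 × 25, A = 5 500 mm², x = 110 mm, Ī = 22 183 333 mm⁴.
Hole 1 (subtracted): ⌀14, A = 153.94 mm², x = 55 mm, Ī = 1885.7 mm⁴.
Hole 2 (subtracted): ⌀14, A = 153.94 mm², x = 110 mm, Ī = 1885.7 mm⁴.
Hole 3 (subtracted): ⌀14, A = 153.94 mm², x = 165 mm, Ī = 1885.7 mm⁴.
By symmetry the centroid is at mid-width, x̄ = 110 mm.
Transfer each piece to the vertical centroidal axis using Ī + A·d² with d = x − 110:
  plate: d = 0 mm → contributes +22 183 333 mm⁴
  hole 1: d = -55 mm → contributes −467 548 mm⁴
  hole 2: d = 0 mm → contributes −1885.7 mm⁴
  hole 3: d = 55 mm → contributes −467 548 mm⁴
Total I = 21 246 351 mm⁴.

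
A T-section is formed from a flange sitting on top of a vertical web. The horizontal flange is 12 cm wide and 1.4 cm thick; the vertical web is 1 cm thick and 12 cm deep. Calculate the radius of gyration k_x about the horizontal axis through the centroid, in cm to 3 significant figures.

Split into non-overlapping primitives; take the origin at the lower-left of the bounding box.
Flange: 12 × 1.4, A = 16.8 cm², y = 12.7 cm, Ī = 2.744 cm⁴.
Web: 1 × 12, A = 12 cm², y = 6 cm, Ī = 144 cm⁴.
Centroid: ȳ = ΣA·y / ΣA = 9.9083 cm.
Transfer each piece to the horizontal axis through the centroid using Ī + A·d² with d = y − 9.9083:
  flange: d = 2.7917 cm → contributes +133.67 cm⁴
  web: d = -3.9083 cm → contributes +327.3 cm⁴
Total I = 460.97 cm⁴.
Radius of gyration: k = √(I/A) = √(460.97 / 28.8) = 4.0008 cm.

k_x ≈ 4.00 cm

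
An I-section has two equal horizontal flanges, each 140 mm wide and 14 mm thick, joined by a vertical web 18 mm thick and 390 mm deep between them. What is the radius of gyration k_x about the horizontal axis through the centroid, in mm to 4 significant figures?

Treat the section as a set of non-overlapping primitives; coordinates are from the bounding-box lower-left.
Bottom flange: 140 × 14, A = 1 960 mm², y = 7 mm, Ī = 32013.3 mm⁴.
Web: 18 × 390, A = 7 020 mm², y = 209 mm, Ī = 88 978 500 mm⁴.
Top flange: 140 × 14, A = 1 960 mm², y = 411 mm, Ī = 32013.3 mm⁴.
By symmetry the centroid is at mid-height, ȳ = 209 mm.
Transfer each piece to the horizontal axis through the centroid using Ī + A·d² with d = y − 209:
  bottom flange: d = -202 mm → contributes +80 007 853 mm⁴
  web: d = 0 mm → contributes +88 978 500 mm⁴
  top flange: d = 202 mm → contributes +80 007 853 mm⁴
Total I = 248 994 207 mm⁴.
Radius of gyration: k = √(I/A) = √(248 994 207 / 10 940) = 150.864 mm.

k_x ≈ 150.9 mm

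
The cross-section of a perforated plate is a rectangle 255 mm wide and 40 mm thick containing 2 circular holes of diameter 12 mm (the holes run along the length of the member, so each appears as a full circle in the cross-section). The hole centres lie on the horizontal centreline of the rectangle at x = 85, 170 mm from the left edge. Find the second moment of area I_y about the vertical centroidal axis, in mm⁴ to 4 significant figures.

I_y ≈ 5.486 × 10⁷ mm⁴

Split into non-overlapping primitives; take the origin at the lower-left of the bounding box.
Plate: 255 × 40, A = 10 200 mm², x = 127.5 mm, Ī = 55 271 250 mm⁴.
Hole 1 (subtracted): ⌀12, A = 113.097 mm², x = 85 mm, Ī = 1017.88 mm⁴.
Hole 2 (subtracted): ⌀12, A = 113.097 mm², x = 170 mm, Ī = 1017.88 mm⁴.
By symmetry the centroid is at mid-width, x̄ = 127.5 mm.
Transfer each piece to the vertical centroidal axis using Ī + A·d² with d = x − 127.5:
  plate: d = 0 mm → contributes +55 271 250 mm⁴
  hole 1: d = -42.5 mm → contributes −205 300 mm⁴
  hole 2: d = 42.5 mm → contributes −205 300 mm⁴
Total I = 54 860 650 mm⁴.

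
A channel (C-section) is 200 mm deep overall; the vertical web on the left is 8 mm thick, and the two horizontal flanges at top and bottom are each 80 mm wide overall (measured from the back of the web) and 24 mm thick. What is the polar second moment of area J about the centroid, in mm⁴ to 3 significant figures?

Break the section into simple shapes (no overlaps), measuring from the bottom-left corner of the bounding box.
Web: 8 × 200, A = 1 600 mm², y = 100 mm, Ī = 5 333 333 mm⁴.
Top flange (beyond web): 72 × 24, A = 1 728 mm², y = 188 mm, Ī = 82 944 mm⁴.
Bottom flange (beyond web): 72 × 24, A = 1 728 mm², y = 12 mm, Ī = 82 944 mm⁴.
By symmetry the centroid is at mid-height, ȳ = 100 mm.
Transfer each piece to the centroidal x-axis using Ī + A·d² with d = y − 100:
  web: d = 0 mm → contributes +5 333 333 mm⁴
  top flange (beyond web): d = 88 mm → contributes +13 464 576 mm⁴
  bottom flange (beyond web): d = -88 mm → contributes +13 464 576 mm⁴
Total I = 32 262 485 mm⁴.
For the y-axis: x̄ = 31.342 mm.
Repeating about the centroidal y-axis gives I_y = 3 251 399 mm⁴.
Polar second moment: J = I_x + I_y = 35 513 884 mm⁴.

J ≈ 3.55 × 10⁷ mm⁴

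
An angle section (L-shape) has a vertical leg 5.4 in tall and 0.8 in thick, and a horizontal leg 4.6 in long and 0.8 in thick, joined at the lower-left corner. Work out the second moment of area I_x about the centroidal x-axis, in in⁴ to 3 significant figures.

I_x ≈ 20.1 in⁴

Decompose the section into non-overlapping parts with the origin at the bottom-left of its bounding rectangle.
Vertical leg: 0.8 × 5.4, A = 4.32 in², y = 2.7 in, Ī = 10.498 in⁴.
Horizontal leg (remainder): 3.8 × 0.8, A = 3.04 in², y = 0.4 in, Ī = 0.16213 in⁴.
Centroid: ȳ = ΣA·y / ΣA = 1.75 in.
Transfer each piece to the centroidal x-axis using Ī + A·d² with d = y − 1.75:
  vertical leg: d = 0.95 in → contributes +14.396 in⁴
  horizontal leg (remainder): d = -1.35 in → contributes +5.7025 in⁴
Total I = 20.099 in⁴.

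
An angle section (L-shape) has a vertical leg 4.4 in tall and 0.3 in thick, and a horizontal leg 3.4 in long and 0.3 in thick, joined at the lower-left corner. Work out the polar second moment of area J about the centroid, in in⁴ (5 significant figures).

J ≈ 6.7609 in⁴

Split into non-overlapping primitives; take the origin at the lower-left of the bounding box.
Vertical leg: 0.3 × 4.4, A = 1.32 in², y = 2.2 in, Ī = 2.1296 in⁴.
Horizontal leg (remainder): 3.1 × 0.3, A = 0.93 in², y = 0.15 in, Ī = 0.006975 in⁴.
Centroid: ȳ = ΣA·y / ΣA = 1.352667 in.
Transfer each piece to the centroidal x-axis using Ī + A·d² with d = y − 1.352667:
  vertical leg: d = 0.8473333 in → contributes +3.077325 in⁴
  horizontal leg (remainder): d = -1.202667 in → contributes +1.352134 in⁴
Total I = 4.429459 in⁴.
For the y-axis: x̄ = 0.8526667 in.
Repeating about the centroidal y-axis gives I_y = 2.331459 in⁴.
Polar second moment: J = I_x + I_y = 6.760918 in⁴.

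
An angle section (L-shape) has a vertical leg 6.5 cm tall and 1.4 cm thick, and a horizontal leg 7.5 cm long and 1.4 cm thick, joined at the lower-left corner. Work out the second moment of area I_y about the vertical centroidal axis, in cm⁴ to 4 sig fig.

I_y ≈ 89.92 cm⁴

Split into non-overlapping primitives; take the origin at the lower-left of the bounding box.
Vertical leg: 1.4 × 6.5, A = 9.1 cm², x = 0.7 cm, Ī = 1.48633 cm⁴.
Horizontal leg (remainder): 6.1 × 1.4, A = 8.54 cm², x = 4.45 cm, Ī = 26.4811 cm⁴.
Centroid: x̄ = ΣA·x / ΣA = 2.51548 cm.
Transfer each piece to the vertical centroidal axis using Ī + A·d² with d = x − 2.51548:
  vertical leg: d = -1.81548 cm → contributes +31.4795 cm⁴
  horizontal leg (remainder): d = 1.93452 cm → contributes +58.4411 cm⁴
Total I = 89.9206 cm⁴.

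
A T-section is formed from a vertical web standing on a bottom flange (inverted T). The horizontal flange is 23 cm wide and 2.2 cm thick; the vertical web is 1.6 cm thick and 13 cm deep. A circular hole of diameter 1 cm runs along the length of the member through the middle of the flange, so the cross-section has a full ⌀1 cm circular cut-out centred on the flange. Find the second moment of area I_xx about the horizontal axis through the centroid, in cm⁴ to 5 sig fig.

Break the section into simple shapes (no overlaps), measuring from the bottom-left corner of the bounding box.
Flange: 23 × 2.2, A = 50.6 cm², y = 1.1 cm, Ī = 20.40867 cm⁴.
Web: 1.6 × 13, A = 20.8 cm², y = 8.7 cm, Ī = 292.9333 cm⁴.
Hole (subtracted): ⌀1, A = 0.7853982 cm², y = 1.1 cm, Ī = 0.04908739 cm⁴.
Centroid: ȳ = ΣA·y / ΣA = 3.33863 cm.
Transfer each piece to the horizontal axis through the centroid using Ī + A·d² with d = y − 3.33863:
  flange: d = -2.23863 cm → contributes +273.9889 cm⁴
  web: d = 5.36137 cm → contributes +890.8144 cm⁴
  hole: d = -2.23863 cm → contributes −3.985084 cm⁴
Total I = 1160.818 cm⁴.

I_xx ≈ 1160.8 cm⁴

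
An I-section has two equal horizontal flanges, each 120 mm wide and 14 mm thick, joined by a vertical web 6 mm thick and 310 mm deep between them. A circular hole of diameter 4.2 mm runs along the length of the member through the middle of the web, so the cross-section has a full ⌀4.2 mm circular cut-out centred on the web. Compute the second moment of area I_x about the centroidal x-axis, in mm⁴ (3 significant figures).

Split into non-overlapping primitives; take the origin at the lower-left of the bounding box.
Bottom flange: 120 × 14, A = 1 680 mm², y = 7 mm, Ī = 27 440 mm⁴.
Web: 6 × 310, A = 1 860 mm², y = 169 mm, Ī = 14 895 500 mm⁴.
Top flange: 120 × 14, A = 1 680 mm², y = 331 mm, Ī = 27 440 mm⁴.
Hole (subtracted): ⌀4.2, A = 13.854 mm², y = 169 mm, Ī = 15.275 mm⁴.
By symmetry the centroid is at mid-height, ȳ = 169 mm.
Transfer each piece to the centroidal x-axis using Ī + A·d² with d = y − 169:
  bottom flange: d = -162 mm → contributes +44 117 360 mm⁴
  web: d = 0 mm → contributes +14 895 500 mm⁴
  top flange: d = 162 mm → contributes +44 117 360 mm⁴
  hole: d = 0 mm → contributes −15.275 mm⁴
Total I = 103 130 205 mm⁴.

I_x ≈ 1.03 × 10⁸ mm⁴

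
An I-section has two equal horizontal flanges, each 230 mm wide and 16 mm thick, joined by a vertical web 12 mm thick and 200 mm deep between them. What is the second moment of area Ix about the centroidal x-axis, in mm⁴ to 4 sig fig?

Ix ≈ 9.400 × 10⁷ mm⁴

Decompose the section into non-overlapping parts with the origin at the bottom-left of its bounding rectangle.
Bottom flange: 230 × 16, A = 3 680 mm², y = 8 mm, Ī = 78506.7 mm⁴.
Web: 12 × 200, A = 2 400 mm², y = 116 mm, Ī = 8 000 000 mm⁴.
Top flange: 230 × 16, A = 3 680 mm², y = 224 mm, Ī = 78506.7 mm⁴.
By symmetry the centroid is at mid-height, ȳ = 116 mm.
Transfer each piece to the centroidal x-axis using Ī + A·d² with d = y − 116:
  bottom flange: d = -108 mm → contributes +43 002 027 mm⁴
  web: d = 0 mm → contributes +8 000 000 mm⁴
  top flange: d = 108 mm → contributes +43 002 027 mm⁴
Total I = 94 004 053 mm⁴.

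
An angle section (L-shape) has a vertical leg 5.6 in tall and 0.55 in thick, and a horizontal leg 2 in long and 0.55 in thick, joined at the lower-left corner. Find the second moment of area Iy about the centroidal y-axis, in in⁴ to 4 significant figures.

Break the section into simple shapes (no overlaps), measuring from the bottom-left corner of the bounding box.
Vertical leg: 0.55 × 5.6, A = 3.08 in², x = 0.275 in, Ī = 0.0776417 in⁴.
Horizontal leg (remainder): 1.45 × 0.55, A = 0.7975 in², x = 1.275 in, Ī = 0.139729 in⁴.
Centroid: x̄ = ΣA·x / ΣA = 0.480674 in.
Transfer each piece to the centroidal y-axis using Ī + A·d² with d = x − 0.480674:
  vertical leg: d = -0.205674 in → contributes +0.207931 in⁴
  horizontal leg (remainder): d = 0.794326 in → contributes +0.642915 in⁴
Total I = 0.850845 in⁴.

Iy ≈ 0.8508 in⁴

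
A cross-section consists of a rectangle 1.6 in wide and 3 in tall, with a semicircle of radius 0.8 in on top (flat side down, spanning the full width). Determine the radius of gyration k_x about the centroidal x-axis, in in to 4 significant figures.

k_x ≈ 1.055 in

Decompose the section into non-overlapping parts with the origin at the bottom-left of its bounding rectangle.
Rectangular body: 1.6 × 3, A = 4.8 in², y = 1.5 in, Ī = 3.6 in⁴.
Semicircular cap: semicircle r = 0.8, A = 1.00531 in², y = 3.33953 in, Ī = 0.0449565 in⁴.
Centroid: ȳ = ΣA·y / ΣA = 1.81855 in.
Transfer each piece to the centroidal x-axis using Ī + A·d² with d = y − 1.81855:
  rectangular body: d = -0.318553 in → contributes +4.08708 in⁴
  semicircular cap: d = 1.52098 in → contributes +2.37061 in⁴
Total I = 6.4577 in⁴.
Radius of gyration: k = √(I/A) = √(6.4577 / 5.80531) = 1.05469 in.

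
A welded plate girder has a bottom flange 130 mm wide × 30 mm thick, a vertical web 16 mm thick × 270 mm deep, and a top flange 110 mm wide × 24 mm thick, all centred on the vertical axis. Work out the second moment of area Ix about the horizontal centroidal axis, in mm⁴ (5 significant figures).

Ix ≈ 1.6789 × 10⁸ mm⁴

Treat the section as a set of non-overlapping primitives; coordinates are from the bounding-box lower-left.
Bottom plate: 130 × 30, A = 3 900 mm², y = 15 mm, Ī = 292 500 mm⁴.
Web plate: 16 × 270, A = 4 320 mm², y = 165 mm, Ī = 26 244 000 mm⁴.
Top plate: 110 × 24, A = 2 640 mm², y = 312 mm, Ī = 126 720 mm⁴.
Centroid: ȳ = ΣA·y / ΣA = 146.8674 mm.
Transfer each piece to the horizontal centroidal axis using Ī + A·d² with d = y − 146.8674:
  bottom plate: d = -131.8674 mm → contributes +68 109 647 mm⁴
  web plate: d = 18.1326 mm → contributes +27 664 377 mm⁴
  top plate: d = 165.1326 mm → contributes +72 116 285 mm⁴
Total I = 167 890 309 mm⁴.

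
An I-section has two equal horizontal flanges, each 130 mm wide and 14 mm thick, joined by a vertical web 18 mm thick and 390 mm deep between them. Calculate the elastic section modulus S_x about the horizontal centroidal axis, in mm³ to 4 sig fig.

S_x ≈ 1.137 × 10⁶ mm³

Decompose the section into non-overlapping parts with the origin at the bottom-left of its bounding rectangle.
Bottom flange: 130 × 14, A = 1 820 mm², y = 7 mm, Ī = 29726.7 mm⁴.
Web: 18 × 390, A = 7 020 mm², y = 209 mm, Ī = 88 978 500 mm⁴.
Top flange: 130 × 14, A = 1 820 mm², y = 411 mm, Ī = 29726.7 mm⁴.
By symmetry the centroid is at mid-height, ȳ = 209 mm.
Transfer each piece to the horizontal centroidal axis using Ī + A·d² with d = y − 209:
  bottom flange: d = -202 mm → contributes +74 293 007 mm⁴
  web: d = 0 mm → contributes +88 978 500 mm⁴
  top flange: d = 202 mm → contributes +74 293 007 mm⁴
Total I = 237 564 513 mm⁴.
Extreme fibre distance c = 209 mm; S = I/c = 1 136 672 mm³.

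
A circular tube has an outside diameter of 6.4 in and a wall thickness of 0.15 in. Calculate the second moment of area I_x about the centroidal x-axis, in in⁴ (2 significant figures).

I_x ≈ 14 in⁴

Treat the section as a set of non-overlapping primitives; coordinates are from the bounding-box lower-left.
Outer circle: ⌀6.4, A = 32.17 in², y = 3.2 in, Ī = 82.35 in⁴.
Bore (subtracted): ⌀6.1, A = 29.22 in², y = 3.2 in, Ī = 67.97 in⁴.
By symmetry the centroid is at mid-height, ȳ = 3.2 in.
All pieces are centred on the centroidal x-axis, so I = ΣĪ (holes subtracted) = 14.39 in⁴.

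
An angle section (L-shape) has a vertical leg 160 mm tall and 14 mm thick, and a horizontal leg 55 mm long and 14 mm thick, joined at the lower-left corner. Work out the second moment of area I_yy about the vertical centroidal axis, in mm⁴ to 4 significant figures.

Break the section into simple shapes (no overlaps), measuring from the bottom-left corner of the bounding box.
Vertical leg: 14 × 160, A = 2 240 mm², x = 7 mm, Ī = 36586.7 mm⁴.
Horizontal leg (remainder): 41 × 14, A = 574 mm², x = 34.5 mm, Ī = 80407.8 mm⁴.
Centroid: x̄ = ΣA·x / ΣA = 12.6095 mm.
Transfer each piece to the vertical centroidal axis using Ī + A·d² with d = x − 12.6095:
  vertical leg: d = -5.60945 mm → contributes +107 070 mm⁴
  horizontal leg (remainder): d = 21.8905 mm → contributes +355 466 mm⁴
Total I = 462 537 mm⁴.

I_yy ≈ 4.625 × 10⁵ mm⁴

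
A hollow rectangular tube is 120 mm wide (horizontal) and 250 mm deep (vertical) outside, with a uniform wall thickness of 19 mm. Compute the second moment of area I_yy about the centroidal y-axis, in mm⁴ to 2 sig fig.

Treat the section as a set of non-overlapping primitives; coordinates are from the bounding-box lower-left.
Outer rectangle: 120 × 250, A = 30 000 mm², x = 60 mm, Ī = 36 000 000 mm⁴.
Inner void (subtracted): 82 × 212, A = 17 384 mm², x = 60 mm, Ī = 9 740 835 mm⁴.
By symmetry the centroid is at mid-width, x̄ = 60 mm.
All pieces are centred on the centroidal y-axis, so I = ΣĪ (holes subtracted) = 26 259 165 mm⁴.

I_yy ≈ 2.6 × 10⁷ mm⁴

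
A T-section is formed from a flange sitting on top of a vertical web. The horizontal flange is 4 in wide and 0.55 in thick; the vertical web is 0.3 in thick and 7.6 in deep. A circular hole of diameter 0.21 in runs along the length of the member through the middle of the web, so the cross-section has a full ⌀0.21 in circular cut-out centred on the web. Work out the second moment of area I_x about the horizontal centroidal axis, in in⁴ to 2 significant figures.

Split into non-overlapping primitives; take the origin at the lower-left of the bounding box.
Flange: 4 × 0.55, A = 2.2 in², y = 7.875 in, Ī = 0.05546 in⁴.
Web: 0.3 × 7.6, A = 2.28 in², y = 3.8 in, Ī = 10.97 in⁴.
Hole (subtracted): ⌀0.21, A = 0.03464 in², y = 3.8 in, Ī = 0.00009547 in⁴.
Centroid: ȳ = ΣA·y / ΣA = 5.817 in.
Transfer each piece to the horizontal centroidal axis using Ī + A·d² with d = y − 5.817:
  flange: d = 2.058 in → contributes +9.376 in⁴
  web: d = -2.017 in → contributes +20.25 in⁴
  hole: d = -2.017 in → contributes −0.141 in⁴
Total I = 29.48 in⁴.

I_x ≈ 29 in⁴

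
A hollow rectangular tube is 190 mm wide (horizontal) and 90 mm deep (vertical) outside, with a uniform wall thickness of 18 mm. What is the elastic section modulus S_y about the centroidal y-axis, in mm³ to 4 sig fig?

Treat the section as a set of non-overlapping primitives; coordinates are from the bounding-box lower-left.
Outer rectangle: 190 × 90, A = 17 100 mm², x = 95 mm, Ī = 51 442 500 mm⁴.
Inner void (subtracted): 154 × 54, A = 8 316 mm², x = 95 mm, Ī = 16 435 188 mm⁴.
By symmetry the centroid is at mid-width, x̄ = 95 mm.
All pieces are centred on the centroidal y-axis, so I = ΣĪ (holes subtracted) = 35 007 312 mm⁴.
Extreme fibre distance c = 95 mm; S = I/c = 368 498 mm³.

S_y ≈ 3.685 × 10⁵ mm³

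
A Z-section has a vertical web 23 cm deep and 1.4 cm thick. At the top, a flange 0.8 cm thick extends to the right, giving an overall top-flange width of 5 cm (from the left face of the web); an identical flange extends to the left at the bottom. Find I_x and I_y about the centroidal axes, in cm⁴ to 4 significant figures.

Decompose the section into non-overlapping parts with the origin at the bottom-left of its bounding rectangle.
Web: 1.4 × 23, A = 32.2 cm², y = 11.5 cm, Ī = 1419.48 cm⁴.
Top flange (beyond web): 3.6 × 0.8, A = 2.88 cm², y = 22.6 cm, Ī = 0.1536 cm⁴.
Bottom flange (beyond web): 3.6 × 0.8, A = 2.88 cm², y = 0.4 cm, Ī = 0.1536 cm⁴.
Centroid: ȳ = ΣA·y / ΣA = 11.5 cm.
Transfer each piece to the centroidal x-axis using Ī + A·d² with d = y − 11.5:
  web: d = 0 cm → contributes +1419.48 cm⁴
  top flange (beyond web): d = 11.1 cm → contributes +354.998 cm⁴
  bottom flange (beyond web): d = -11.1 cm → contributes +354.998 cm⁴
Total I = 2129.48 cm⁴.
For the y-axis: x̄ = 4.3 cm.
Repeating about the centroidal y-axis gives I_y = 47.4801 cm⁴.

I_x ≈ 2129 cm⁴, I_y ≈ 47.48 cm⁴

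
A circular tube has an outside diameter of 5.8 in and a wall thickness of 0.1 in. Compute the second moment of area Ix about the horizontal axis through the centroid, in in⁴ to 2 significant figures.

Ix ≈ 7.3 in⁴

Split into non-overlapping primitives; take the origin at the lower-left of the bounding box.
Outer circle: ⌀5.8, A = 26.42 in², y = 2.9 in, Ī = 55.55 in⁴.
Bore (subtracted): ⌀5.6, A = 24.63 in², y = 2.9 in, Ī = 48.27 in⁴.
By symmetry the centroid is at mid-height, ȳ = 2.9 in.
All pieces are centred on the horizontal axis through the centroid, so I = ΣĪ (holes subtracted) = 7.275 in⁴.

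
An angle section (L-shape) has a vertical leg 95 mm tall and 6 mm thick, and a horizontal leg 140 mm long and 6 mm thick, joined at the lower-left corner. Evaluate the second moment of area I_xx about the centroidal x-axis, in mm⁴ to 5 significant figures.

Decompose the section into non-overlapping parts with the origin at the bottom-left of its bounding rectangle.
Vertical leg: 6 × 95, A = 570 mm², y = 47.5 mm, Ī = 428687.5 mm⁴.
Horizontal leg (remainder): 134 × 6, A = 804 mm², y = 3 mm, Ī = 2 412 mm⁴.
Centroid: ȳ = ΣA·y / ΣA = 21.4607 mm.
Transfer each piece to the centroidal x-axis using Ī + A·d² with d = y − 21.4607:
  vertical leg: d = 26.0393 mm → contributes +815173.3 mm⁴
  horizontal leg (remainder): d = -18.4607 mm → contributes +276413.1 mm⁴
Total I = 1 091 586 mm⁴.

I_xx ≈ 1.0916 × 10⁶ mm⁴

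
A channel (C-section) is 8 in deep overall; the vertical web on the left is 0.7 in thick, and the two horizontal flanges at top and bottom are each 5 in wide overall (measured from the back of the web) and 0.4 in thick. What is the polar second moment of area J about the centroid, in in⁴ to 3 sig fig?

Decompose the section into non-overlapping parts with the origin at the bottom-left of its bounding rectangle.
Web: 0.7 × 8, A = 5.6 in², y = 4 in, Ī = 29.867 in⁴.
Top flange (beyond web): 4.3 × 0.4, A = 1.72 in², y = 7.8 in, Ī = 0.022933 in⁴.
Bottom flange (beyond web): 4.3 × 0.4, A = 1.72 in², y = 0.2 in, Ī = 0.022933 in⁴.
By symmetry the centroid is at mid-height, ȳ = 4 in.
Transfer each piece to the centroidal x-axis using Ī + A·d² with d = y − 4:
  web: d = 0 in → contributes +29.867 in⁴
  top flange (beyond web): d = 3.8 in → contributes +24.86 in⁴
  bottom flange (beyond web): d = -3.8 in → contributes +24.86 in⁴
Total I = 79.586 in⁴.
For the y-axis: x̄ = 1.3013 in.
Repeating about the centroidal y-axis gives I_y = 18.848 in⁴.
Polar second moment: J = I_x + I_y = 98.434 in⁴.

J ≈ 98.4 in⁴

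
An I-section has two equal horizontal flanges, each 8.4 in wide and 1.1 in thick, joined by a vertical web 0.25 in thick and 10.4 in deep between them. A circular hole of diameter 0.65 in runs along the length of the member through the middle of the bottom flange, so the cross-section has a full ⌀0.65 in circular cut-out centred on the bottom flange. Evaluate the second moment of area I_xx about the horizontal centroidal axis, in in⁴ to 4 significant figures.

Treat the section as a set of non-overlapping primitives; coordinates are from the bounding-box lower-left.
Bottom flange: 8.4 × 1.1, A = 9.24 in², y = 0.55 in, Ī = 0.9317 in⁴.
Web: 0.25 × 10.4, A = 2.6 in², y = 6.3 in, Ī = 23.4347 in⁴.
Top flange: 8.4 × 1.1, A = 9.24 in², y = 12.05 in, Ī = 0.9317 in⁴.
Hole (subtracted): ⌀0.65, A = 0.331831 in², y = 0.55 in, Ī = 0.00876241 in⁴.
Centroid: ȳ = ΣA·y / ΣA = 6.39196 in.
Transfer each piece to the horizontal centroidal axis using Ī + A·d² with d = y − 6.39196:
  bottom flange: d = -5.84196 in → contributes +316.279 in⁴
  web: d = -0.0919612 in → contributes +23.4567 in⁴
  top flange: d = 5.65804 in → contributes +296.736 in⁴
  hole: d = -5.84196 in → contributes −11.3337 in⁴
Total I = 625.138 in⁴.

I_xx ≈ 625.1 in⁴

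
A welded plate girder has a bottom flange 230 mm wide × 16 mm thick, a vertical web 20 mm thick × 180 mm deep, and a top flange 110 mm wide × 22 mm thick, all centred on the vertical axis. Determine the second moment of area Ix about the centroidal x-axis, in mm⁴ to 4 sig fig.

Ix ≈ 6.853 × 10⁷ mm⁴

Split into non-overlapping primitives; take the origin at the lower-left of the bounding box.
Bottom plate: 230 × 16, A = 3 680 mm², y = 8 mm, Ī = 78506.7 mm⁴.
Web plate: 20 × 180, A = 3 600 mm², y = 106 mm, Ī = 9 720 000 mm⁴.
Top plate: 110 × 22, A = 2 420 mm², y = 207 mm, Ī = 97606.7 mm⁴.
Centroid: ȳ = ΣA·y / ΣA = 94.0186 mm.
Transfer each piece to the centroidal x-axis using Ī + A·d² with d = y − 94.0186:
  bottom plate: d = -86.0186 mm → contributes +27 307 534 mm⁴
  web plate: d = 11.9814 mm → contributes +10 236 798 mm⁴
  top plate: d = 112.981 mm → contributes +30 988 438 mm⁴
Total I = 68 532 770 mm⁴.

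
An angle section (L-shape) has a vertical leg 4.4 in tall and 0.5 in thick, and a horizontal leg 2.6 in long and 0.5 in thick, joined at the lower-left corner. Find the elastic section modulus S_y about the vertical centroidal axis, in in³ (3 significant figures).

S_y ≈ 0.846 in³

Treat the section as a set of non-overlapping primitives; coordinates are from the bounding-box lower-left.
Vertical leg: 0.5 × 4.4, A = 2.2 in², x = 0.25 in, Ī = 0.045833 in⁴.
Horizontal leg (remainder): 2.1 × 0.5, A = 1.05 in², x = 1.55 in, Ī = 0.38588 in⁴.
Centroid: x̄ = ΣA·x / ΣA = 0.67 in.
Transfer each piece to the vertical centroidal axis using Ī + A·d² with d = x − 0.67:
  vertical leg: d = -0.42 in → contributes +0.43391 in⁴
  horizontal leg (remainder): d = 0.88 in → contributes +1.199 in⁴
Total I = 1.6329 in⁴.
Extreme fibre distance c = 1.93 in; S = I/c = 0.84607 in³.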